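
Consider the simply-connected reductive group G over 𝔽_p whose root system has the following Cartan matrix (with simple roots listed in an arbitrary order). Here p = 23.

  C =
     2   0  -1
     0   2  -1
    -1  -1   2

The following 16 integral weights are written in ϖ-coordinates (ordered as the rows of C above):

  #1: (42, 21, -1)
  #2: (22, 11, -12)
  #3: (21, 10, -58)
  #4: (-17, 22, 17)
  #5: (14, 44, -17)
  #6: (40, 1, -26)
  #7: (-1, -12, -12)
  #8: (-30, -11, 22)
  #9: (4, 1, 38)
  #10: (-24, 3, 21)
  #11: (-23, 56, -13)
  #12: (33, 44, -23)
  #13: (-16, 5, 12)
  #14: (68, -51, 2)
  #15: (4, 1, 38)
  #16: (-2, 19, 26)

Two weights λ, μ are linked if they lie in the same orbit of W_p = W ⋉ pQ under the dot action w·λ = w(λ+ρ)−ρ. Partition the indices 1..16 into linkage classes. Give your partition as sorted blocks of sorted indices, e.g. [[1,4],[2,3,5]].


Dynkin diagram of C (from the 4 off-diagonal −1 entries): A_3.

λ_j+ρ reflected into Ā_23 (⟨·,θ^∨⟩≤23); 3-tuples as given:

  λ_1 → (19, 0, 1) · λ_2 → (11, 0, 11) · λ_3 → (11, 0, 11) · λ_4 → (2, 5, 0) · λ_5 → (15, 1, 6) · λ_6 → (2, 5, 0) · λ_7 → (11, 0, 11) · λ_8 → (7, 0, 10) · λ_9 → (2, 5, 0) · λ_10 → (19, 0, 1) · λ_11 → (11, 0, 11) · λ_12 → (11, 0, 11) · λ_13 → (13, 4, 2) · λ_14 → (19, 0, 1) · λ_15 → (2, 5, 0) · λ_16 → (19, 0, 1)

These 16 weights hit 6 W_23-dot-orbits; sizes (4, 5, 4, 1, 1, 1):

[[1, 10, 14, 16], [2, 3, 7, 11, 12], [4, 6, 9, 15], [5], [8], [13]]


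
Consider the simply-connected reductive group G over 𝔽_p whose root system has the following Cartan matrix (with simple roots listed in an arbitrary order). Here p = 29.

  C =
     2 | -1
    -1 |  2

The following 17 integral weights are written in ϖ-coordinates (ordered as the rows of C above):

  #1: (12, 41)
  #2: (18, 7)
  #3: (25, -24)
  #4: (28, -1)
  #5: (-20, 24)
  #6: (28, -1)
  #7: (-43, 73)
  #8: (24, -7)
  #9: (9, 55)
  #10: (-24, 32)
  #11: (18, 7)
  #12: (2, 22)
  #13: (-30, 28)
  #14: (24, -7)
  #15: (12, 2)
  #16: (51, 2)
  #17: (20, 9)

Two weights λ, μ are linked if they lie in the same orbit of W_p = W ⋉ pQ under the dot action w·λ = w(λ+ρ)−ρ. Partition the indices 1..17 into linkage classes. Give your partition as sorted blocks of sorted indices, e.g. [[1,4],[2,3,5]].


A_2 Cartan matrix, 2 simple roots permuted; ρ=(1,1).

Each λ_j+ρ reduced to Ā_29; 2-tuples below use C's row order:

    1: (13, 3)
    2: (19, 8)
    3: (3, 23)
    4: (29, 0)
    5: (19, 6)
    6: (29, 0)
    7: (13, 3)
    8: (19, 6)
    9: (19, 8)
    10: (19, 6)
    11: (19, 8)
    12: (3, 23)
    13: (29, 0)
    14: (19, 6)
    15: (13, 3)
    16: (3, 23)
    17: (19, 8)

Grouping the 17 weights by Ā_29-representative: 5 linkage classes.

[[1, 7, 15], [2, 9, 11, 17], [3, 12, 16], [4, 6, 13], [5, 8, 10, 14]]


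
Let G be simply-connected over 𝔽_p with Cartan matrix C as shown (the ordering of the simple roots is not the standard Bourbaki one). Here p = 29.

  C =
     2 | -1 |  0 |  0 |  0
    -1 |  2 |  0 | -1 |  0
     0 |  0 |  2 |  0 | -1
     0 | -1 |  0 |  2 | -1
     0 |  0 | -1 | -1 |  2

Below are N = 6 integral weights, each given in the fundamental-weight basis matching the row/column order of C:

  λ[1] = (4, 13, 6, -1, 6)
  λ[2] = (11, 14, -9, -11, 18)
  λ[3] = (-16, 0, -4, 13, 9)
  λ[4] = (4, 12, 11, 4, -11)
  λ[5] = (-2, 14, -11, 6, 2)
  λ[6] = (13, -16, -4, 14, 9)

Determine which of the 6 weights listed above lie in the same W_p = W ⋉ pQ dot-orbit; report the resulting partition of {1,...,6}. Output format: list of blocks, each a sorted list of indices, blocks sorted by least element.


Dynkin diagram of C (from the 8 off-diagonal −1 entries): A_5.

Folding the 6 weights λ_j+ρ into Ā_29 (reps in the given 5-coord order):

  λ_1+ρ ↦ (1, 14, 3, 0, 7) · λ_2+ρ ↦ (5, 5, 1, 10, 1) · λ_3+ρ ↦ (1, 14, 3, 0, 7) · λ_4+ρ ↦ (5, 8, 2, 5, 5) · λ_5+ρ ↦ (1, 14, 3, 0, 7) · λ_6+ρ ↦ (1, 14, 3, 0, 7)

These 6 weights hit 3 W_29-dot-orbits; sizes (4, 1, 1):

[[1, 3, 5, 6], [2], [4]]


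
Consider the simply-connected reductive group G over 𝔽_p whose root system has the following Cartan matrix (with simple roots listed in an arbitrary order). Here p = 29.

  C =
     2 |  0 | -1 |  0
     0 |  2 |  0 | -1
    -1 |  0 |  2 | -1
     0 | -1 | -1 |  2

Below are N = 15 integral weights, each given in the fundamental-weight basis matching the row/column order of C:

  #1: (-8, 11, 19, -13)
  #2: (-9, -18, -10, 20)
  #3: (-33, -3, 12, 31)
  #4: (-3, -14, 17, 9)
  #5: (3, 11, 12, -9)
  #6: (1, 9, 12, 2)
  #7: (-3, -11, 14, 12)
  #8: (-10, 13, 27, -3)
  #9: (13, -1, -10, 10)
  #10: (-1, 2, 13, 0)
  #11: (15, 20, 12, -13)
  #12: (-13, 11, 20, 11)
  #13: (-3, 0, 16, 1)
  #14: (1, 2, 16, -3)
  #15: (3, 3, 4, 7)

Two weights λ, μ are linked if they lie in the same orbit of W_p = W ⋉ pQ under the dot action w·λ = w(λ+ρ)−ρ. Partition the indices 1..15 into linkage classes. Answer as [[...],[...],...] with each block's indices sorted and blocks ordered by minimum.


Cartan matrix: type A_4 (|W|=120); un-permuting the 4 rows.

W_29-reps of the 15 weights in Ā_29 (same 4-coord order as C):

    [1] (7, 0, 1, 12)
    [2] (4, 4, 5, 8)
    [3] (2, 10, 13, 3)
    [4] (2, 10, 13, 3)
    [5] (4, 4, 5, 8)
    [6] (2, 10, 13, 3)
    [7] (2, 10, 13, 3)
    [8] (2, 1, 15, 2)
    [9] (5, 0, 9, 2)
    [10] (0, 3, 14, 1)
    [11] (7, 0, 1, 12)
    [12] (4, 4, 5, 8)
    [13] (2, 1, 15, 2)
    [14] (2, 1, 15, 2)
    [15] (4, 4, 5, 8)

Partition of {1..15} into 6 W_29-dot-orbits:

[[1, 11], [2, 5, 12, 15], [3, 4, 6, 7], [8, 13, 14], [9], [10]]


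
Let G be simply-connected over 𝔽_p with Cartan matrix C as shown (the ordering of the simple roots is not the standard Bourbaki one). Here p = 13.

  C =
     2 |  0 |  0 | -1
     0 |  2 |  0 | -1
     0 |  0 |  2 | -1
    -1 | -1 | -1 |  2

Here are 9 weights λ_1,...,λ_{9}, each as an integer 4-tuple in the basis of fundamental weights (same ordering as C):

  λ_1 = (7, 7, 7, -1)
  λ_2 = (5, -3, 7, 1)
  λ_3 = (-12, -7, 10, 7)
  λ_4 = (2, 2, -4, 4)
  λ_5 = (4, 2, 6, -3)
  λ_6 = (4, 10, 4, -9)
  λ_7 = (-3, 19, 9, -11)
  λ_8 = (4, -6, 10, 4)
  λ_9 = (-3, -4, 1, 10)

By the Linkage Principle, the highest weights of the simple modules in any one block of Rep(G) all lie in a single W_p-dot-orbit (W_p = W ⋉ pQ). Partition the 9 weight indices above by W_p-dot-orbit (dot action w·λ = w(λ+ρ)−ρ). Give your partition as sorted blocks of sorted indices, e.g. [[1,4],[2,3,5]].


Type D_4, rank 4, |W|=192; reorder rows/cols to standard.

Alcove-folded reps (p=13, 9 weights, presented ϖ-order):

  λ_1 → (3, 3, 3, 2) · λ_2 → (3, 1, 5, 2) · λ_3 → (2, 3, 2, 0) · λ_4 → (3, 3, 3, 2) · λ_5 → (3, 1, 5, 2) · λ_6 → (3, 3, 3, 2) · λ_7 → (3, 1, 5, 2) · λ_8 → (3, 3, 3, 2) · λ_9 → (2, 3, 2, 0)

Partition of {1..9} into 3 W_13-dot-orbits:

[[1, 4, 6, 8], [2, 5, 7], [3, 9]]


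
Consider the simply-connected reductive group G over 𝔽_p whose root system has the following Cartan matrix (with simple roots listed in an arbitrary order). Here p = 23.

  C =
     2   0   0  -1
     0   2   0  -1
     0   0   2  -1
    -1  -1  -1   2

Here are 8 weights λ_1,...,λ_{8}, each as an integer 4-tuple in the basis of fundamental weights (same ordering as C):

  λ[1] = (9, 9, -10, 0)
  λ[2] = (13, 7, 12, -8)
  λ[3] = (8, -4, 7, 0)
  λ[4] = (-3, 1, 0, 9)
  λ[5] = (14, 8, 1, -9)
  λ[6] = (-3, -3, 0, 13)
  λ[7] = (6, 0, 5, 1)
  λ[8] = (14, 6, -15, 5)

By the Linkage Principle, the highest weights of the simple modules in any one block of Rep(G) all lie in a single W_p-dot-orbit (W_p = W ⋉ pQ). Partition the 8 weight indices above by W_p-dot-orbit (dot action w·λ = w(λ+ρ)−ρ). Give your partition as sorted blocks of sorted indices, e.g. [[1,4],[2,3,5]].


Dynkin diagram of C (from the 6 off-diagonal −1 entries): D_4.

Ā_23 reps of the 8 weights (D_4, coords as presented):

  [1] (2, 2, 1, 8) · [2] (7, 1, 6, 2) · [3] (7, 1, 6, 2) · [4] (2, 2, 1, 8) · [5] (7, 1, 6, 2) · [6] (2, 2, 1, 8) · [7] (7, 1, 6, 2) · [8] (7, 1, 6, 2)

These 8 weights hit 2 W_23-dot-orbits; sizes (3, 5):

[[1, 4, 6], [2, 3, 5, 7, 8]]


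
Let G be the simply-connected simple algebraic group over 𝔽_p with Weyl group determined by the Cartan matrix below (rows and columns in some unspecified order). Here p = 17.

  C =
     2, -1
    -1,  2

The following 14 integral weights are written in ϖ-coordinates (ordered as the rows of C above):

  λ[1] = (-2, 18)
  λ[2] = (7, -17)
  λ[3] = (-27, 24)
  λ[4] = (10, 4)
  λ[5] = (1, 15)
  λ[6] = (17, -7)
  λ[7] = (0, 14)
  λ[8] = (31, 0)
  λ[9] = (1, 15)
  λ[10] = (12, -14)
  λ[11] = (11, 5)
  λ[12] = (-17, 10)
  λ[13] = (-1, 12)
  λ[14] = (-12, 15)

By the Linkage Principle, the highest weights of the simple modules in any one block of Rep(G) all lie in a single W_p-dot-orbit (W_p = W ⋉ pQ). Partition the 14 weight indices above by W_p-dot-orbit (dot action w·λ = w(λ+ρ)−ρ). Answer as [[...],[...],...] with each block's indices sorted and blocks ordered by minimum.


Cartan matrix: type A_2 (|W|=6); un-permuting the 2 rows.

Ā_17 reps of the 14 weights (A_2, coords as presented):

  λ_1+ρ ↦ (1, 15);  λ_2+ρ ↦ (8, 8);  λ_3+ρ ↦ (8, 8);  λ_4+ρ ↦ (11, 5);  λ_5+ρ ↦ (1, 15);  λ_6+ρ ↦ (11, 5);  λ_7+ρ ↦ (1, 15);  λ_8+ρ ↦ (1, 15);  λ_9+ρ ↦ (1, 15);  λ_10+ρ ↦ (0, 13);  λ_11+ρ ↦ (11, 5);  λ_12+ρ ↦ (11, 5);  λ_13+ρ ↦ (0, 13);  λ_14+ρ ↦ (11, 5)

Grouping the 14 weights by Ā_17-representative: 4 linkage classes.

[[1, 5, 7, 8, 9], [2, 3], [4, 6, 11, 12, 14], [10, 13]]


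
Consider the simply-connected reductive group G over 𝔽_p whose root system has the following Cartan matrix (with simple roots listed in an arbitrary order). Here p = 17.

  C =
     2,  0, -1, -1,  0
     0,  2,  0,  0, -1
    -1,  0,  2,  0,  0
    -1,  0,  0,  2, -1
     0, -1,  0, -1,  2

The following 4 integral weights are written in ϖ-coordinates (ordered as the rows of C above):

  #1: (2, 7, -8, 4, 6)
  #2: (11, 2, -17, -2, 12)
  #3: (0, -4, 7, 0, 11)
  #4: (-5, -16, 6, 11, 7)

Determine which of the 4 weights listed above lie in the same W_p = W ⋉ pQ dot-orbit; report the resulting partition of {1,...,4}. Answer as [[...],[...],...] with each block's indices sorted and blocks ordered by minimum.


A_5 Cartan matrix, 5 simple roots permuted; ρ=(1,1,1,1,1).

Alcove-folded reps (p=17, 4 weights, presented ϖ-order):

    [1] (1, 2, 3, 1, 7)
    [2] (1, 7, 1, 4, 1)
    [3] (1, 2, 3, 1, 7)
    [4] (1, 2, 3, 1, 7)

Linkage partition of the 4 weights (2 classes, p=17):

[[1, 3, 4], [2]]


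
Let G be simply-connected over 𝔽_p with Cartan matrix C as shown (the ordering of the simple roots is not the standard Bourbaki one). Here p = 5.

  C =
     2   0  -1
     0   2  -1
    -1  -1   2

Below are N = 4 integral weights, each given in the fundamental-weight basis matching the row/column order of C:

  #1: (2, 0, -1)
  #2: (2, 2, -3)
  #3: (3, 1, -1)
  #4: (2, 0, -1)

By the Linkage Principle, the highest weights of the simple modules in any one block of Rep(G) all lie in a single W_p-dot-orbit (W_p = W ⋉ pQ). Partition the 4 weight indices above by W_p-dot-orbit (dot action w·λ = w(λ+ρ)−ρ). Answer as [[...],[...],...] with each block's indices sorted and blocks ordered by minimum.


Dynkin diagram of C (from the 4 off-diagonal −1 entries): A_3.

Each λ_j+ρ reduced to Ā_5; 3-tuples below use C's row order:

  λ_1 → (3, 1, 0) · λ_2 → (1, 1, 2) · λ_3 → (3, 1, 0) · λ_4 → (3, 1, 0)

2 distinct reps among the 4 weights ⇒ 2 W_5-linkage classes:

[[1, 3, 4], [2]]


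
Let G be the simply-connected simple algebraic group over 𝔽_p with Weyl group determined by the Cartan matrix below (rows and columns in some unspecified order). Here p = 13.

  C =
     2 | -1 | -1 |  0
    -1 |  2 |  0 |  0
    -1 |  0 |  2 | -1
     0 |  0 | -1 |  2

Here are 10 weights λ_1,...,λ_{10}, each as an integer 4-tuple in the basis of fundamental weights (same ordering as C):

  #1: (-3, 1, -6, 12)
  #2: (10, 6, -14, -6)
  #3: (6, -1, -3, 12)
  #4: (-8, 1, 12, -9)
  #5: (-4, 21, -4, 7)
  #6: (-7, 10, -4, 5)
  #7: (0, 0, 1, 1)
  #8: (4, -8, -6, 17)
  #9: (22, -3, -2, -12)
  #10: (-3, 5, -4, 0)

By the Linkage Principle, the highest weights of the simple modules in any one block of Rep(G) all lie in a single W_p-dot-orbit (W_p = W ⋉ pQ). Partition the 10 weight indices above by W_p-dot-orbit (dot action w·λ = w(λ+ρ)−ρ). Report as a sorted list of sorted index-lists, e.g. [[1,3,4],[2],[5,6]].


Type A_4, rank 4, |W|=120; reorder rows/cols to standard.

W_13-reps of the 10 weights in Ā_13 (same 4-coord order as C):

  1: (0, 5, 2, 6) · 2: (0, 5, 2, 6) · 3: (0, 5, 2, 6) · 4: (0, 5, 2, 6) · 5: (3, 2, 3, 3) · 6: (3, 2, 3, 3) · 7: (1, 1, 2, 2) · 8: (0, 5, 2, 6) · 9: (1, 1, 2, 2) · 10: (1, 1, 2, 2)

These 10 weights hit 3 W_13-dot-orbits; sizes (5, 2, 3):

[[1, 2, 3, 4, 8], [5, 6], [7, 9, 10]]


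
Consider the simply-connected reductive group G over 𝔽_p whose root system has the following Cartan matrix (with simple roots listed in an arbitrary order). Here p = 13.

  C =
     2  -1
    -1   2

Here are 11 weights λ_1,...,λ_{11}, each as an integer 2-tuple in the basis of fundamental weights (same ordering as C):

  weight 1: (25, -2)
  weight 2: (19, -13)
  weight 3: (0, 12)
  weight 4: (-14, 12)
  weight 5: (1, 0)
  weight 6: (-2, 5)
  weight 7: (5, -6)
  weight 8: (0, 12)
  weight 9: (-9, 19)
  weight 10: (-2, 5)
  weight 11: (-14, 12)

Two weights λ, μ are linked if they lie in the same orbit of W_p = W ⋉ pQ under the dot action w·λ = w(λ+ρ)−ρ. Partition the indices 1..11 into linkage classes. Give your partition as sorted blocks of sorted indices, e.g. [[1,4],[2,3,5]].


Root system A_2: the 2×2 matrix C matches after relabeling.

λ_j+ρ reflected into Ā_13 (⟨·,θ^∨⟩≤13); 2-tuples as given:

    1: (0, 12)
    2: (1, 5)
    3: (0, 12)
    4: (13, 0)
    5: (2, 1)
    6: (1, 5)
    7: (1, 5)
    8: (0, 12)
    9: (1, 5)
    10: (1, 5)
    11: (13, 0)

These 11 weights hit 4 W_13-dot-orbits; sizes (3, 5, 2, 1):

[[1, 3, 8], [2, 6, 7, 9, 10], [4, 11], [5]]


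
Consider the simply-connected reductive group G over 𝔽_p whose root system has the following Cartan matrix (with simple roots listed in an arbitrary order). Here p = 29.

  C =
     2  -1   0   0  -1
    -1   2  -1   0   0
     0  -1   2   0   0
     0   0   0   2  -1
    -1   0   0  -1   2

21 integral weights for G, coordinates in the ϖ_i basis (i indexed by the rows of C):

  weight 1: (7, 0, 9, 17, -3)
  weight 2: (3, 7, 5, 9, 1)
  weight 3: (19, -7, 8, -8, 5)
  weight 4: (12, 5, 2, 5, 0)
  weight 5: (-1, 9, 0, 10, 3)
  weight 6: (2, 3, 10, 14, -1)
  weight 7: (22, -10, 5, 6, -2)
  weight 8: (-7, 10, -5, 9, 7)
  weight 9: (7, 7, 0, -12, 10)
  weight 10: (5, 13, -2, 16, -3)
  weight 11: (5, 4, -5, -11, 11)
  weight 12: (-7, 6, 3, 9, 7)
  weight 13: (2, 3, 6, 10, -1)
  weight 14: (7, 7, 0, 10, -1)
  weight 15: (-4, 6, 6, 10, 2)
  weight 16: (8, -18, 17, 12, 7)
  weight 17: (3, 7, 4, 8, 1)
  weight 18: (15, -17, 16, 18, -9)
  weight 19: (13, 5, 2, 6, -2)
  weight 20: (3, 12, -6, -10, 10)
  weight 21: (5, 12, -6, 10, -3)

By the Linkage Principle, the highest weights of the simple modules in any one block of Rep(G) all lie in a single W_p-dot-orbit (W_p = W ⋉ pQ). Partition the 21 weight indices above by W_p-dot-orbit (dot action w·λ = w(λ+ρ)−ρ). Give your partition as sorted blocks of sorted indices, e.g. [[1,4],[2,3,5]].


Dynkin diagram of C (from the 8 off-diagonal −1 entries): A_5.

Folding the 21 weights λ_j+ρ into Ā_29 (reps in the given 5-coord order):

  1: (6, 1, 4, 10, 2);  2: (4, 8, 5, 9, 2);  3: (13, 6, 3, 6, 1);  4: (13, 6, 3, 6, 1);  5: (0, 10, 1, 11, 4);  6: (3, 4, 7, 11, 0);  7: (13, 6, 3, 6, 1);  8: (6, 1, 4, 10, 2);  9: (8, 8, 1, 11, 0);  10: (4, 8, 5, 9, 2);  11: (6, 1, 4, 10, 2);  12: (6, 1, 4, 10, 2);  13: (3, 4, 7, 11, 0);  14: (8, 8, 1, 11, 0);  15: (3, 4, 7, 11, 0);  16: (8, 8, 1, 11, 0);  17: (4, 8, 5, 9, 2);  18: (8, 8, 1, 11, 0);  19: (13, 6, 3, 6, 1);  20: (4, 8, 5, 9, 2);  21: (4, 8, 5, 9, 2)

Partition of {1..21} into 6 W_29-dot-orbits:

[[1, 8, 11, 12], [2, 10, 17, 20, 21], [3, 4, 7, 19], [5], [6, 13, 15], [9, 14, 16, 18]]


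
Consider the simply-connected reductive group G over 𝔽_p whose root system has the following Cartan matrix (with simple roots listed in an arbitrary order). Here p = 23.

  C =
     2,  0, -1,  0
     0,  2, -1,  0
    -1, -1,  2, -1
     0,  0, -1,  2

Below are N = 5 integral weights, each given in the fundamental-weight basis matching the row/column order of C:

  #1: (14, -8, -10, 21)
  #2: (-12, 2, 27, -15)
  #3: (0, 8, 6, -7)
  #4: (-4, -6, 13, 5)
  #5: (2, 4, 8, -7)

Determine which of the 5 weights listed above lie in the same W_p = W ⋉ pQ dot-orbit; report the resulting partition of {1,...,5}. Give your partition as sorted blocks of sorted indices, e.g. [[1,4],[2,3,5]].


Cartan matrix: type D_4 (|W|=192); un-permuting the 4 rows.

Each λ_j+ρ reduced to Ā_23; 4-tuples below use C's row order:

  λ_1+ρ ↦ (1, 9, 1, 6);  λ_2+ρ ↦ (3, 5, 3, 6);  λ_3+ρ ↦ (1, 9, 1, 6);  λ_4+ρ ↦ (3, 5, 3, 6);  λ_5+ρ ↦ (3, 5, 3, 6)

Partition of {1..5} into 2 W_23-dot-orbits:

[[1, 3], [2, 4, 5]]


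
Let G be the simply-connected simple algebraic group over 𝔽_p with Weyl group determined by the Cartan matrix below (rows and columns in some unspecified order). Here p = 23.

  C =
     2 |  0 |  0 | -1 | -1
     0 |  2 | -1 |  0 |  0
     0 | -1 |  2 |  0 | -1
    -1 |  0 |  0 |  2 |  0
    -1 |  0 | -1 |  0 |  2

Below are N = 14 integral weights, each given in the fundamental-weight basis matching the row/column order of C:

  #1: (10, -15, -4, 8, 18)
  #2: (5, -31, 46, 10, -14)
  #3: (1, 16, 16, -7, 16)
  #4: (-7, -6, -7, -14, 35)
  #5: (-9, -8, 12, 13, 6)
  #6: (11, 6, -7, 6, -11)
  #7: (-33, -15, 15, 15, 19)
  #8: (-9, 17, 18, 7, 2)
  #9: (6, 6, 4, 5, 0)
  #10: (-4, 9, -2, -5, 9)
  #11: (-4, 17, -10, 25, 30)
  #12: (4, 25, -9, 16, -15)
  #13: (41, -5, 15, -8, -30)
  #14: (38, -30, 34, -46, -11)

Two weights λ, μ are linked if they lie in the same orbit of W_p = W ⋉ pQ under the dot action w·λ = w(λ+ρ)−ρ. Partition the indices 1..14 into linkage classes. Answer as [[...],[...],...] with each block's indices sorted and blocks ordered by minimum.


C ↔ A_5 under row/col permutation; |W(A_5)| = 720.

Ā_23 reps of the 14 weights (A_5, coords as presented):

  λ_1 → (4, 9, 1, 3, 2);  λ_2 → (6, 4, 2, 6, 4);  λ_3 → (6, 4, 2, 6, 4);  λ_4 → (6, 4, 2, 6, 4);  λ_5 → (7, 4, 5, 3, 1);  λ_6 → (4, 9, 1, 3, 2);  λ_7 → (4, 9, 1, 3, 2);  λ_8 → (5, 1, 5, 3, 9);  λ_9 → (7, 4, 5, 3, 1);  λ_10 → (4, 9, 1, 3, 2);  λ_11 → (5, 1, 5, 3, 9);  λ_12 → (5, 1, 5, 3, 9);  λ_13 → (6, 4, 2, 6, 4);  λ_14 → (6, 4, 2, 6, 4)

The 14 indices split into 4 linkage classes (same alcove rep ⇔ same W_23-dot-orbit):

[[1, 6, 7, 10], [2, 3, 4, 13, 14], [5, 9], [8, 11, 12]]


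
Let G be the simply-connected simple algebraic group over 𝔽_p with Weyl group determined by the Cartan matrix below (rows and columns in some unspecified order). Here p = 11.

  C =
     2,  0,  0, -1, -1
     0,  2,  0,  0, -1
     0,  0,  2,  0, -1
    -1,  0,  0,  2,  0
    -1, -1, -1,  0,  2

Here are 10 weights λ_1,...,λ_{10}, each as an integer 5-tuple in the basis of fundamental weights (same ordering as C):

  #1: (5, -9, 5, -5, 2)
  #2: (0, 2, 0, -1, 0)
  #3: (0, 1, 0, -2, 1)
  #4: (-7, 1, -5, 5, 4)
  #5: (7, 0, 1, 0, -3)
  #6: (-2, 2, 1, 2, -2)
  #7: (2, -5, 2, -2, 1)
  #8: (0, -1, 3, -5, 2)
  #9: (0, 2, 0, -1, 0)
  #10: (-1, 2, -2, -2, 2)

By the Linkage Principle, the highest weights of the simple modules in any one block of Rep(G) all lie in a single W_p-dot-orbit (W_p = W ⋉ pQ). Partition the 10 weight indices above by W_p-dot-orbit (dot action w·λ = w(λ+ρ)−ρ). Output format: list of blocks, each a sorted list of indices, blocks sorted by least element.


Type D_5, rank 5, |W|=1920; reorder rows/cols to standard.

Folding the 10 weights λ_j+ρ into Ā_11 (reps in the given 5-coord order):

  [1] (1, 3, 1, 0, 1);  [2] (1, 3, 1, 0, 1);  [3] (0, 2, 1, 1, 2);  [4] (1, 3, 1, 0, 1);  [5] (1, 1, 0, 1, 1);  [6] (1, 1, 0, 1, 1);  [7] (0, 2, 1, 1, 2);  [8] (3, 0, 4, 1, 0);  [9] (1, 3, 1, 0, 1);  [10] (1, 3, 1, 0, 1)

Linkage partition of the 10 weights (4 classes, p=11):

[[1, 2, 4, 9, 10], [3, 7], [5, 6], [8]]


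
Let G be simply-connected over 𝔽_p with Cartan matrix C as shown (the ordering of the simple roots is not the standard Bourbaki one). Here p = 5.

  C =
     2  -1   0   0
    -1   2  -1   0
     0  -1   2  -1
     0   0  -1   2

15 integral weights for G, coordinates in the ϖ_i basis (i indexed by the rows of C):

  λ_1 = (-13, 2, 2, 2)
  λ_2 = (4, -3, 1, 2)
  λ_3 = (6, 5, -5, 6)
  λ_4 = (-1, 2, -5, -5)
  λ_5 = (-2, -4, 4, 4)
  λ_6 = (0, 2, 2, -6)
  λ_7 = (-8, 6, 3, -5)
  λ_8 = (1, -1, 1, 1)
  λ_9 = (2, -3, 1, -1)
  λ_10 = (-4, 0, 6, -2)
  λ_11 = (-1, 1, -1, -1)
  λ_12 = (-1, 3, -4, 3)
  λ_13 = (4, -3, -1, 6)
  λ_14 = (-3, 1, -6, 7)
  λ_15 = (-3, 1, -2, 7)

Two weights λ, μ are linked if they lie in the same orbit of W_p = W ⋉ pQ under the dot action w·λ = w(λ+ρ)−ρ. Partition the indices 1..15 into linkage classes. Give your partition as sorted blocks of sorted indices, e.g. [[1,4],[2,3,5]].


Dynkin diagram of C (from the 6 off-diagonal −1 entries): A_4.

Alcove-folded reps (p=5, 15 weights, presented ϖ-order):

  λ_1 → (1, 1, 1, 1);  λ_2 → (0, 2, 0, 0);  λ_3 → (1, 1, 1, 1);  λ_4 → (1, 1, 0, 0);  λ_5 → (1, 1, 0, 0);  λ_6 → (1, 0, 2, 1);  λ_7 → (1, 1, 0, 0);  λ_8 → (1, 0, 2, 1);  λ_9 → (1, 2, 0, 0);  λ_10 → (1, 0, 2, 1);  λ_11 → (0, 2, 0, 0);  λ_12 → (0, 1, 3, 1);  λ_13 → (0, 2, 0, 0);  λ_14 → (0, 2, 0, 0);  λ_15 → (1, 0, 2, 1)

The 15 indices split into 6 linkage classes (same alcove rep ⇔ same W_5-dot-orbit):

[[1, 3], [2, 11, 13, 14], [4, 5, 7], [6, 8, 10, 15], [9], [12]]


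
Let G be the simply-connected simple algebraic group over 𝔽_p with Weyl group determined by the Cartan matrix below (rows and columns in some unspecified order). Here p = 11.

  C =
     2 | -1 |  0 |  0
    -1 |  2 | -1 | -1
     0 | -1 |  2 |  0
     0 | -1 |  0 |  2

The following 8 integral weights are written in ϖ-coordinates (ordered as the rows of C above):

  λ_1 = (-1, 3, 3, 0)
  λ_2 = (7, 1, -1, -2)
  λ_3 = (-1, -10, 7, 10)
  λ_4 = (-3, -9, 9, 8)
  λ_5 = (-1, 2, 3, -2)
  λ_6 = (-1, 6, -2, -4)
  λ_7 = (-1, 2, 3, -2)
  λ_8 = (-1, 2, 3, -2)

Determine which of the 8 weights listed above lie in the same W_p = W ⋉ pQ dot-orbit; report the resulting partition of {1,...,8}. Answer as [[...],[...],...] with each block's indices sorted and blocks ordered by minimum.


Cartan matrix: type D_4 (|W|=192); un-permuting the 4 rows.

Each λ_j+ρ reduced to Ā_11; 4-tuples below use C's row order:

  [1] (0, 2, 4, 1);  [2] (8, 1, 0, 1);  [3] (8, 1, 0, 1);  [4] (8, 1, 0, 1);  [5] (0, 2, 4, 1);  [6] (0, 3, 1, 3);  [7] (0, 2, 4, 1);  [8] (0, 2, 4, 1)

Partition of {1..8} into 3 W_11-dot-orbits:

[[1, 5, 7, 8], [2, 3, 4], [6]]


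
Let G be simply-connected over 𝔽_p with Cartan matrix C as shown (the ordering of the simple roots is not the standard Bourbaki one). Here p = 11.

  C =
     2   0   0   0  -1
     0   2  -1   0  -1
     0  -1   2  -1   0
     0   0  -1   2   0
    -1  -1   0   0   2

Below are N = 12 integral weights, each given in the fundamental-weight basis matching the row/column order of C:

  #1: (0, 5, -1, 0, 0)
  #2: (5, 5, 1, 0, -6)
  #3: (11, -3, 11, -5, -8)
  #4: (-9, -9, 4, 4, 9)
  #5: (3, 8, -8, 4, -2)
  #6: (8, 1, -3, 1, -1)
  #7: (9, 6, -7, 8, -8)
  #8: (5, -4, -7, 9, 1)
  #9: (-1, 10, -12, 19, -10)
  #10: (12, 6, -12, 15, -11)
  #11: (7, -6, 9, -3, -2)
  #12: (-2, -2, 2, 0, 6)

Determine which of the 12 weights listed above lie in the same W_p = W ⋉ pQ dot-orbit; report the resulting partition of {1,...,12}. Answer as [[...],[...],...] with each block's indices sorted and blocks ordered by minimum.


C ↔ A_5 under row/col permutation; |W(A_5)| = 720.

W_11-reps of the 12 weights in Ā_11 (same 5-coord order as C):

  λ_1+ρ ↦ (1, 6, 0, 1, 1) · λ_2+ρ ↦ (1, 1, 2, 1, 5) · λ_3+ρ ↦ (1, 6, 0, 1, 1) · λ_4+ρ ↦ (1, 1, 2, 1, 5) · λ_5+ρ ↦ (2, 1, 5, 1, 1) · λ_6+ρ ↦ (9, 0, 2, 0, 0) · λ_7+ρ ↦ (1, 6, 0, 1, 1) · λ_8+ρ ↦ (1, 1, 2, 1, 5) · λ_9+ρ ↦ (9, 0, 2, 0, 0) · λ_10+ρ ↦ (1, 6, 0, 1, 1) · λ_11+ρ ↦ (1, 1, 2, 1, 5) · λ_12+ρ ↦ (1, 1, 2, 1, 5)

The 12 indices split into 4 linkage classes (same alcove rep ⇔ same W_11-dot-orbit):

[[1, 3, 7, 10], [2, 4, 8, 11, 12], [5], [6, 9]]


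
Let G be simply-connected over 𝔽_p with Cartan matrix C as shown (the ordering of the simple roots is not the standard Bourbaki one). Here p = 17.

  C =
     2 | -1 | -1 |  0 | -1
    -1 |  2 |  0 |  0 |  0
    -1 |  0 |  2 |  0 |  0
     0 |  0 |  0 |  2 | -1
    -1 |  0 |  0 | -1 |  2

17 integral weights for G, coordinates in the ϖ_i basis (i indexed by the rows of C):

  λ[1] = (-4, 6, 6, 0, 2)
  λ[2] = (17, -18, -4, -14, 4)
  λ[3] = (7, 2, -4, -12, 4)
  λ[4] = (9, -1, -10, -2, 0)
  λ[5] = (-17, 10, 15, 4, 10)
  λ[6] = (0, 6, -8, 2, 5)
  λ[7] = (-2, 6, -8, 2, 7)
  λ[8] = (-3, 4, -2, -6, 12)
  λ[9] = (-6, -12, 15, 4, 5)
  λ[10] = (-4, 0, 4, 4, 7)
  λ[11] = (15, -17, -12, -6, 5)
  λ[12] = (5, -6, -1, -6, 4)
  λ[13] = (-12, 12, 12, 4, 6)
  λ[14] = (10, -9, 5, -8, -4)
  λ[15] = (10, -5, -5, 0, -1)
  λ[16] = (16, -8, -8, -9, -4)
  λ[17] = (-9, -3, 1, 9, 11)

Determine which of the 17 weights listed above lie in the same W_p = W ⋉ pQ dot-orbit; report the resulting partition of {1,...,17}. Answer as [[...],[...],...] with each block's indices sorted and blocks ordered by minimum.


C ↔ D_5 under row/col permutation; |W(D_5)| = 1920.

Folding the 17 weights λ_j+ρ into Ā_17 (reps in the given 5-coord order):

    1: (3, 4, 4, 1, 0)
    2: (3, 4, 4, 1, 0)
    3: (1, 2, 2, 5, 1)
    4: (1, 0, 9, 1, 0)
    5: (1, 5, 0, 5, 0)
    6: (6, 1, 1, 3, 0)
    7: (6, 1, 1, 3, 0)
    8: (1, 2, 2, 5, 1)
    9: (1, 5, 0, 5, 0)
    10: (1, 2, 2, 5, 1)
    11: (1, 5, 0, 5, 0)
    12: (1, 5, 0, 5, 0)
    13: (1, 2, 2, 5, 1)
    14: (6, 1, 1, 3, 0)
    15: (3, 4, 4, 1, 0)
    16: (6, 1, 1, 3, 0)
    17: (1, 2, 2, 5, 1)

Partition of {1..17} into 5 W_17-dot-orbits:

[[1, 2, 15], [3, 8, 10, 13, 17], [4], [5, 9, 11, 12], [6, 7, 14, 16]]


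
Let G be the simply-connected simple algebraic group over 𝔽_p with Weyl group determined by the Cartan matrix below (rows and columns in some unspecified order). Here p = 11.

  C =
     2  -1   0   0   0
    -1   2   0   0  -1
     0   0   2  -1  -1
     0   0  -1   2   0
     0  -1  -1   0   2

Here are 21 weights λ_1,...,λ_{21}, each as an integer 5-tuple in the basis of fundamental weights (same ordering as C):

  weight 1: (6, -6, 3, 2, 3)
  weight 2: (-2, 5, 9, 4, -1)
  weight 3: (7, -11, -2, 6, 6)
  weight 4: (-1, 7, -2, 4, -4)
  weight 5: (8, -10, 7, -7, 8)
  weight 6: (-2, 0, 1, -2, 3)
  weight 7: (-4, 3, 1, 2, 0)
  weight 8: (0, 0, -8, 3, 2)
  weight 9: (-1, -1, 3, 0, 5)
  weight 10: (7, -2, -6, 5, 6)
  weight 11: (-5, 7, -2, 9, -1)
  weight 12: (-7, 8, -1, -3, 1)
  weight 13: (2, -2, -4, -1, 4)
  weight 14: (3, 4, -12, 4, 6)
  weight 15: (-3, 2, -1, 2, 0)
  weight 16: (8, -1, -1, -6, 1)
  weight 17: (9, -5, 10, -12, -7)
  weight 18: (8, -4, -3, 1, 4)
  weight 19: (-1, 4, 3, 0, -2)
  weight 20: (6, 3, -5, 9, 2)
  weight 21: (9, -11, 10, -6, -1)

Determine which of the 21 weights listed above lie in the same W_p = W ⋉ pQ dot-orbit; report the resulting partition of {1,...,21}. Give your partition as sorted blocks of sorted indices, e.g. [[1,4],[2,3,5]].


Cartan matrix: type A_5 (|W|=720); un-permuting the 5 rows.

λ_j+ρ reflected into Ā_11 (⟨·,θ^∨⟩≤11); 5-tuples as given:

  λ_1+ρ ↦ (0, 4, 3, 1, 1) · λ_2+ρ ↦ (1, 0, 1, 1, 4) · λ_3+ρ ↦ (0, 4, 3, 1, 1) · λ_4+ρ ↦ (0, 4, 3, 1, 1) · λ_5+ρ ↦ (6, 3, 2, 0, 0) · λ_6+ρ ↦ (1, 0, 1, 1, 4) · λ_7+ρ ↦ (3, 1, 2, 3, 1) · λ_8+ρ ↦ (2, 1, 0, 3, 1) · λ_9+ρ ↦ (0, 0, 4, 1, 6) · λ_10+ρ ↦ (3, 1, 2, 3, 1) · λ_11+ρ ↦ (2, 1, 0, 3, 1) · λ_12+ρ ↦ (6, 3, 2, 0, 0) · λ_13+ρ ↦ (2, 1, 0, 3, 1) · λ_14+ρ ↦ (1, 0, 1, 1, 4) · λ_15+ρ ↦ (2, 1, 0, 3, 1) · λ_16+ρ ↦ (6, 3, 2, 0, 0) · λ_17+ρ ↦ (0, 0, 4, 1, 6) · λ_18+ρ ↦ (6, 3, 2, 0, 0) · λ_19+ρ ↦ (0, 4, 3, 1, 1) · λ_20+ρ ↦ (2, 1, 0, 3, 1) · λ_21+ρ ↦ (0, 0, 4, 1, 6)

The 21 indices split into 6 linkage classes (same alcove rep ⇔ same W_11-dot-orbit):

[[1, 3, 4, 19], [2, 6, 14], [5, 12, 16, 18], [7, 10], [8, 11, 13, 15, 20], [9, 17, 21]]


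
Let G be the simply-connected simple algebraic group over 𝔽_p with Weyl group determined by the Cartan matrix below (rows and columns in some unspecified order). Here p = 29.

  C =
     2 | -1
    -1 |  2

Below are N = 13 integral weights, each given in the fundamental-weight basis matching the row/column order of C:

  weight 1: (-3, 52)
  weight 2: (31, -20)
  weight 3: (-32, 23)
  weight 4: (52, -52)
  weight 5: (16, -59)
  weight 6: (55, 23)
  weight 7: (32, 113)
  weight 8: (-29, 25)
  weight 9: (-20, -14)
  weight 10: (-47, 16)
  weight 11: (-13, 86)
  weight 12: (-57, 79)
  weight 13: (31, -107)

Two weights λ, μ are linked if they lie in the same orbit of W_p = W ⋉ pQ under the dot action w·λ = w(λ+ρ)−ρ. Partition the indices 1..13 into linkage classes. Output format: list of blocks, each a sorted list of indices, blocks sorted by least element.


Dynkin diagram of C (from the 2 off-diagonal −1 entries): A_2.

λ_j+ρ reflected into Ā_29 (⟨·,θ^∨⟩≤29); 2-tuples as given:

  1: (22, 5) · 2: (10, 16) · 3: (22, 5) · 4: (22, 5) · 5: (0, 12) · 6: (22, 5) · 7: (2, 2) · 8: (26, 2) · 9: (10, 16) · 10: (0, 12) · 11: (0, 12) · 12: (22, 5) · 13: (10, 16)

The 13 indices split into 5 linkage classes (same alcove rep ⇔ same W_29-dot-orbit):

[[1, 3, 4, 6, 12], [2, 9, 13], [5, 10, 11], [7], [8]]


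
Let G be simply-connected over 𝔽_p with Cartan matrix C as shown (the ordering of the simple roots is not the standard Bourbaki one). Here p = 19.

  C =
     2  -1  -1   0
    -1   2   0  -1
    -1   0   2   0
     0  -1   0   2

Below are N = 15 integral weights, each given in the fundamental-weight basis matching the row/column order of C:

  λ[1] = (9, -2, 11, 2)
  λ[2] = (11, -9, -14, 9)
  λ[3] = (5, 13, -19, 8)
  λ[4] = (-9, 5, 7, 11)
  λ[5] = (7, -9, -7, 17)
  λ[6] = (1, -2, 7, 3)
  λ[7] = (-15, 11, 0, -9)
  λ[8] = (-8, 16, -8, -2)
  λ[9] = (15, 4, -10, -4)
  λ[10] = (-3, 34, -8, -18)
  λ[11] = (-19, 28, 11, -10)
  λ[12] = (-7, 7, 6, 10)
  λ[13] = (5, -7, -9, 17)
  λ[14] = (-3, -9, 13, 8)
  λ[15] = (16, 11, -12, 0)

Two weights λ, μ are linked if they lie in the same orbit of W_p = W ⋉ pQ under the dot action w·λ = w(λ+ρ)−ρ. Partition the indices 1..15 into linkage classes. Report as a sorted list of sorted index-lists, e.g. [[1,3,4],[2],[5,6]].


C ↔ A_4 under row/col permutation; |W(A_4)| = 120.

W_19-reps of the 15 weights in Ā_19 (same 4-coord order as C):

    1: (7, 2, 7, 1)
    2: (8, 1, 4, 1)
    3: (8, 1, 4, 1)
    4: (6, 2, 0, 10)
    5: (6, 2, 0, 10)
    6: (1, 1, 8, 3)
    7: (8, 1, 4, 1)
    8: (7, 2, 7, 1)
    9: (7, 2, 7, 1)
    10: (7, 2, 7, 1)
    11: (8, 1, 4, 1)
    12: (6, 2, 0, 10)
    13: (6, 2, 0, 10)
    14: (8, 1, 4, 1)
    15: (6, 2, 0, 10)

Linkage partition of the 15 weights (4 classes, p=19):

[[1, 8, 9, 10], [2, 3, 7, 11, 14], [4, 5, 12, 13, 15], [6]]


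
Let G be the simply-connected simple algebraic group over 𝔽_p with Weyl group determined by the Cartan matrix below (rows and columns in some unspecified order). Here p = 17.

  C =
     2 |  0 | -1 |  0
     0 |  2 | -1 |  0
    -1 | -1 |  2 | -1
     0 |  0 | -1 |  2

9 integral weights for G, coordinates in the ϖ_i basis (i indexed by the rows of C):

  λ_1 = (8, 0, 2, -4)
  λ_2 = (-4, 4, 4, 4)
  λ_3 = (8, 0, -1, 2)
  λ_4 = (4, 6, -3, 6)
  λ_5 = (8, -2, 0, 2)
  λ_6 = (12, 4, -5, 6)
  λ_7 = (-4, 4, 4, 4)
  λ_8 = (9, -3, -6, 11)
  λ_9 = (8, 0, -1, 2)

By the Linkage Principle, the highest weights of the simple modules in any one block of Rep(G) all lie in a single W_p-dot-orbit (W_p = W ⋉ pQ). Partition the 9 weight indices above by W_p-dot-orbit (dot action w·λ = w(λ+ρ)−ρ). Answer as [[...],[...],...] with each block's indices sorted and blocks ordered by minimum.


Dynkin diagram of C (from the 6 off-diagonal −1 entries): D_4.

Ā_17 reps of the 9 weights (D_4, coords as presented):

  λ_1+ρ ↦ (9, 1, 0, 3) · λ_2+ρ ↦ (3, 5, 2, 5) · λ_3+ρ ↦ (9, 1, 0, 3) · λ_4+ρ ↦ (3, 5, 2, 5) · λ_5+ρ ↦ (9, 1, 0, 3) · λ_6+ρ ↦ (9, 1, 0, 3) · λ_7+ρ ↦ (3, 5, 2, 5) · λ_8+ρ ↦ (3, 5, 2, 5) · λ_9+ρ ↦ (9, 1, 0, 3)

2 distinct reps among the 9 weights ⇒ 2 W_17-linkage classes:

[[1, 3, 5, 6, 9], [2, 4, 7, 8]]


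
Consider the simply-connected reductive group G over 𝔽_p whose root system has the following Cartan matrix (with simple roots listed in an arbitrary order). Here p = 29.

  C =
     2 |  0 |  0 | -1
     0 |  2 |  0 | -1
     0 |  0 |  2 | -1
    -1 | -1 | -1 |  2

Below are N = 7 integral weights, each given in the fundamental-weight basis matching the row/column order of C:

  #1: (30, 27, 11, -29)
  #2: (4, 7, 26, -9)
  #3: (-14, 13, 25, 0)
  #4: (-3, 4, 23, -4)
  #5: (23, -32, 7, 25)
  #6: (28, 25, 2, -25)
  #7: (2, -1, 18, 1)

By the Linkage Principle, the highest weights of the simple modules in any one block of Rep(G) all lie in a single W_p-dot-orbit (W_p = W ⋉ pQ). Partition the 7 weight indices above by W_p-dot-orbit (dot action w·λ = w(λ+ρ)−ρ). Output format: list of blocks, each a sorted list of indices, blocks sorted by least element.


D_4 Cartan matrix, 4 simple roots permuted; ρ=(1,1,1,1).

Each λ_j+ρ reduced to Ā_29; 4-tuples below use C's row order:

  [1] (1, 2, 14, 0)
  [2] (3, 0, 19, 2)
  [3] (1, 2, 14, 0)
  [4] (3, 0, 19, 2)
  [5] (3, 0, 19, 2)
  [6] (3, 0, 19, 2)
  [7] (3, 0, 19, 2)

Linkage partition of the 7 weights (2 classes, p=29):

[[1, 3], [2, 4, 5, 6, 7]]


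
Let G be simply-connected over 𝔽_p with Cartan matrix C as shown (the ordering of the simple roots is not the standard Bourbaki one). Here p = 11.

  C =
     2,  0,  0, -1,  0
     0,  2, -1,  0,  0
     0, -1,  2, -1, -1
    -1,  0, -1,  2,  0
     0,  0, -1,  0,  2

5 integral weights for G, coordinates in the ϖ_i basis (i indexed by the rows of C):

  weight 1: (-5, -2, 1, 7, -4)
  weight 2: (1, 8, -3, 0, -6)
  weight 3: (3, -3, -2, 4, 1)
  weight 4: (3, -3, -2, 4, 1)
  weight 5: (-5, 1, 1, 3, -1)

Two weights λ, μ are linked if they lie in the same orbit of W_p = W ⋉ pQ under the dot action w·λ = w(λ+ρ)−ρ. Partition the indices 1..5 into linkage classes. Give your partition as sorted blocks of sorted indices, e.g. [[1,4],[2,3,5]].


D_5 Cartan matrix, 5 simple roots permuted; ρ=(1,1,1,1,1).

W_11-reps of the 5 weights in Ā_11 (same 5-coord order as C):

    λ_1 → (4, 1, 1, 1, 1)
    λ_2 → (4, 1, 1, 1, 1)
    λ_3 → (4, 1, 1, 1, 1)
    λ_4 → (4, 1, 1, 1, 1)
    λ_5 → (4, 2, 2, 0, 0)

Partition of {1..5} into 2 W_11-dot-orbits:

[[1, 2, 3, 4], [5]]


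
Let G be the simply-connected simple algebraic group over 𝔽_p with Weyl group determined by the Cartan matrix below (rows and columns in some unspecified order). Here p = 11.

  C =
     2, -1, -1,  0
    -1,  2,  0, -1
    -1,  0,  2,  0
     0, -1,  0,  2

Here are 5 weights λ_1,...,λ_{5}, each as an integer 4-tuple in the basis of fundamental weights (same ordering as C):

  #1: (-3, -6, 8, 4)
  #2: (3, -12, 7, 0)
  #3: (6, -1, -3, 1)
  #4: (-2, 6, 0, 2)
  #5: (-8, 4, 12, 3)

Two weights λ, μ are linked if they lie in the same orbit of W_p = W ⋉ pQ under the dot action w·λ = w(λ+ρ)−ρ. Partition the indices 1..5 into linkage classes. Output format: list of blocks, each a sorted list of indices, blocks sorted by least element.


Dynkin diagram of C (from the 6 off-diagonal −1 entries): A_4.

Folding the 5 weights λ_j+ρ into Ā_11 (reps in the given 4-coord order):

    λ_1+ρ ↦ (5, 0, 2, 2)
    λ_2+ρ ↦ (1, 6, 0, 3)
    λ_3+ρ ↦ (5, 0, 2, 2)
    λ_4+ρ ↦ (1, 6, 0, 3)
    λ_5+ρ ↦ (5, 0, 2, 2)

These 5 weights hit 2 W_11-dot-orbits; sizes (3, 2):

[[1, 3, 5], [2, 4]]


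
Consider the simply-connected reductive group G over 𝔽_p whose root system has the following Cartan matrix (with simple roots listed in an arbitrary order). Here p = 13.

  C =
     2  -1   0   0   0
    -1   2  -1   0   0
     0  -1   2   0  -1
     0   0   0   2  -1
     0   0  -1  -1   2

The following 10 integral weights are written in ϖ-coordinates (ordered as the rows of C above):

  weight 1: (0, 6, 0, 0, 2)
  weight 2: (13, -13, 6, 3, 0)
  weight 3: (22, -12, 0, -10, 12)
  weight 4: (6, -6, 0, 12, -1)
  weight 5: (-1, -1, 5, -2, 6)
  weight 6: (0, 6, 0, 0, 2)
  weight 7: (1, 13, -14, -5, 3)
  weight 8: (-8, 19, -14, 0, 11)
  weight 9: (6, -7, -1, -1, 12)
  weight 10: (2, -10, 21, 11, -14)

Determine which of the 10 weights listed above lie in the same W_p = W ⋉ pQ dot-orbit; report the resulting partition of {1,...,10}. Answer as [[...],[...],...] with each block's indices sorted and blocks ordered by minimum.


A_5 Cartan matrix, 5 simple roots permuted; ρ=(1,1,1,1,1).

Alcove-folded reps (p=13, 10 weights, presented ϖ-order):

  [1] (1, 7, 1, 1, 3)
  [2] (1, 7, 1, 1, 3)
  [3] (1, 0, 0, 6, 4)
  [4] (1, 0, 0, 6, 4)
  [5] (0, 0, 6, 1, 6)
  [6] (1, 7, 1, 1, 3)
  [7] (1, 0, 0, 6, 4)
  [8] (0, 0, 6, 1, 6)
  [9] (0, 0, 6, 1, 6)
  [10] (1, 0, 0, 6, 4)

Partition of {1..10} into 3 W_13-dot-orbits:

[[1, 2, 6], [3, 4, 7, 10], [5, 8, 9]]


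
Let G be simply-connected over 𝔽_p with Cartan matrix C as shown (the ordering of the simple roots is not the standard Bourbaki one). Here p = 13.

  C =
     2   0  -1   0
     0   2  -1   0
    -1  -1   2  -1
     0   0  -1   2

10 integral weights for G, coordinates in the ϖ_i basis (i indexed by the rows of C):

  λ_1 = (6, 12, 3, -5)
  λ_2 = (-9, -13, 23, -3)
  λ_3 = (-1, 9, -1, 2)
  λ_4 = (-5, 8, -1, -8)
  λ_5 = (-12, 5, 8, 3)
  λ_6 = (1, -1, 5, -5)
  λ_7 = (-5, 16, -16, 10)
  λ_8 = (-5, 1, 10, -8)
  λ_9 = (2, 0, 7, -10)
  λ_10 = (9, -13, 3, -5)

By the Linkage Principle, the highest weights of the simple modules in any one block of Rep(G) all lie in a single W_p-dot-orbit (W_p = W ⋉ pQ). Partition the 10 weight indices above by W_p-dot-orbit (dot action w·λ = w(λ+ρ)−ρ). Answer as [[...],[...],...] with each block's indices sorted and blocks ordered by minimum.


C ↔ D_4 under row/col permutation; |W(D_4)| = 192.

W_13-reps of the 10 weights in Ā_13 (same 4-coord order as C):

  [1] (4, 2, 0, 7)
  [2] (2, 0, 1, 8)
  [3] (0, 10, 0, 3)
  [4] (5, 0, 2, 2)
  [5] (5, 0, 2, 2)
  [6] (2, 0, 2, 4)
  [7] (5, 0, 2, 2)
  [8] (4, 2, 0, 7)
  [9] (2, 0, 1, 8)
  [10] (2, 0, 1, 8)

Partition of {1..10} into 5 W_13-dot-orbits:

[[1, 8], [2, 9, 10], [3], [4, 5, 7], [6]]


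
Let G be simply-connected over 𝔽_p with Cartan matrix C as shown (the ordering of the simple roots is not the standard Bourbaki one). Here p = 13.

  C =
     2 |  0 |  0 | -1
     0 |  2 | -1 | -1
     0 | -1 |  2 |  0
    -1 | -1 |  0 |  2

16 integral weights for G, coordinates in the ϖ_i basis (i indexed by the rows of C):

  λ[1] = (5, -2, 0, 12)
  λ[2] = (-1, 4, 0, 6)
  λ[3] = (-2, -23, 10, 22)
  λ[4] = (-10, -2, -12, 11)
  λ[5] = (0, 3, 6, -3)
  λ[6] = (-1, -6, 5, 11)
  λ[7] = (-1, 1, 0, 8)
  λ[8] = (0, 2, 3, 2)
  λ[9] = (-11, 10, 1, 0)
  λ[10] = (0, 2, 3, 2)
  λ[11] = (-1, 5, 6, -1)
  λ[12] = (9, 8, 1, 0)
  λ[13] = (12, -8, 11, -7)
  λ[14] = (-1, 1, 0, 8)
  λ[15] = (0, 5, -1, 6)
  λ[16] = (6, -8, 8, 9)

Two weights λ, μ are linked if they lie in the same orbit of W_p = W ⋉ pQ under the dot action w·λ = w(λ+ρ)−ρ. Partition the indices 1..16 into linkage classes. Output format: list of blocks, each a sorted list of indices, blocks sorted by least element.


C ↔ A_4 under row/col permutation; |W(A_4)| = 120.

Each λ_j+ρ reduced to Ā_13; 4-tuples below use C's row order:

  [1] (0, 5, 1, 7);  [2] (0, 5, 1, 7);  [3] (0, 2, 1, 9);  [4] (0, 2, 1, 9);  [5] (1, 2, 7, 1);  [6] (0, 5, 1, 7);  [7] (0, 2, 1, 9);  [8] (1, 3, 4, 3);  [9] (0, 2, 1, 9);  [10] (1, 3, 4, 3);  [11] (0, 6, 7, 0);  [12] (1, 2, 7, 1);  [13] (0, 5, 1, 7);  [14] (0, 2, 1, 9);  [15] (0, 5, 1, 7);  [16] (1, 3, 4, 3)

Grouping the 16 weights by Ā_13-representative: 5 linkage classes.

[[1, 2, 6, 13, 15], [3, 4, 7, 9, 14], [5, 12], [8, 10, 16], [11]]
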